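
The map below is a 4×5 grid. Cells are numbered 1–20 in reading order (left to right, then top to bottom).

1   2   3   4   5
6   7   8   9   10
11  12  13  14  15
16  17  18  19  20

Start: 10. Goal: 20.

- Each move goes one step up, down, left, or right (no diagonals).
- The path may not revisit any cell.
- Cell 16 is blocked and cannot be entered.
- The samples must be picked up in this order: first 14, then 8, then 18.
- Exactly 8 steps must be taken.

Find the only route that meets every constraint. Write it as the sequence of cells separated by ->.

10 -> 15 -> 14 -> 9 -> 8 -> 13 -> 18 -> 19 -> 20

The waypoints must appear in the order 14, 8, 18, with no cell reused.
Route from 10: down to 15, left to 14, up to 9, left to 8, 2× down (reaching 18), 2× right (reaching 20) — 8 moves in all.
Check: order respected (14 at step 2, 8 at step 4, 18 at step 6); 8 moves as required.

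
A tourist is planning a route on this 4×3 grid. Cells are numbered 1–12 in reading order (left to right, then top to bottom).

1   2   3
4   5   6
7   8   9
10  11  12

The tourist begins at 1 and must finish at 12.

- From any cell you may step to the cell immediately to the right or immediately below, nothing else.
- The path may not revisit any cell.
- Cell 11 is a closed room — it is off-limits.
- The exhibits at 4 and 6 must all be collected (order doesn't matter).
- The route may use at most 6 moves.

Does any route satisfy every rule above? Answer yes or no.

One route that works: 1 → 4 → 5 → 6 → 9 → 12.

yes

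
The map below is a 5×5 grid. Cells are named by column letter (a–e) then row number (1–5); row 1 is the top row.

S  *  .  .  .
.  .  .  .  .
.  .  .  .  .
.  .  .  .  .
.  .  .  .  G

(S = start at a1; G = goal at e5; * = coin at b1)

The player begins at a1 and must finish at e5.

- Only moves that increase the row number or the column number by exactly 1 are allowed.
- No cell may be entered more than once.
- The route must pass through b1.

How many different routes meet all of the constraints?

A right/down-only route from a1 to e5 makes exactly 4 down-moves and 4 right-moves in some order.
With no other constraints that would be C(8,4) = 70 routes.
Split at b1 and multiply the segment counts: a1→b1: 1; b1→e5: 35; product = 35.
That gives 35 routes.

35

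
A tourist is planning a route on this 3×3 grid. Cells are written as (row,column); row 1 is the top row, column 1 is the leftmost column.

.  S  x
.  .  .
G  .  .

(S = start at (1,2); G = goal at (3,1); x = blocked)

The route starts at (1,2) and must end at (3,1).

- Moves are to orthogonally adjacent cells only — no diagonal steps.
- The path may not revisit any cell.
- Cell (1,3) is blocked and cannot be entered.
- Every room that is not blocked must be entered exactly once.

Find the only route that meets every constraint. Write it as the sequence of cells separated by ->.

(1,2) -> (1,1) -> (2,1) -> (2,2) -> (2,3) -> (3,3) -> (3,2) -> (3,1)

Need to visit all 8 open cells exactly once, starting at (1,2) and ending at (3,1).
Cell (2,3) has only two open neighbours ((3,3) and (2,2)), so the path must pass straight through it: one of those is the cell it's entered from and the other is where it exits.
Route from (1,2): left 1 to (1,1), down 1 to (2,1), right 2 to (2,3), down 1 to (3,3), left 2 to (3,1) — 7 moves in all.
Check: all 8 open cells covered.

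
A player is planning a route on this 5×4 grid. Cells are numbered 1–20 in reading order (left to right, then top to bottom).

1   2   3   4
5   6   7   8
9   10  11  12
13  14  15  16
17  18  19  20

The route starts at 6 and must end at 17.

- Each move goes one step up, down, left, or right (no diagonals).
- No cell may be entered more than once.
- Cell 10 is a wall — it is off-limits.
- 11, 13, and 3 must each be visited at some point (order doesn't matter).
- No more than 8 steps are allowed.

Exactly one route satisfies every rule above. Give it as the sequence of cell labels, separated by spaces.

6 2 3 7 11 15 14 13 17

The budget equals the shortest possible length, so every move has to be on a shortest route through the required cells.
Route from 6: up 1 to 2, right 1 to 3, down 3 to 15, left 2 to 13, down 1 to 17 — 8 moves in all.
Check: all required cells visited; 8 ≤ 8 moves.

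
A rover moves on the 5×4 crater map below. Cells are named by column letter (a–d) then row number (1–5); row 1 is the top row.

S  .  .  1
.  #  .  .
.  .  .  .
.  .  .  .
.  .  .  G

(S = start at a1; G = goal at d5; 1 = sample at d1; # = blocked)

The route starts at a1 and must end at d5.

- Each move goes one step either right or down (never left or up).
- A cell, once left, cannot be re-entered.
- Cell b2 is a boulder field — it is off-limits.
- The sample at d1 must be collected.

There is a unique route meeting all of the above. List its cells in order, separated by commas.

Moves only go right or down, so the column and row indices never decrease.
Route from a1: 3× right (reaching d1), 4× down (reaching d5) — 7 moves in all.
Check: all required cells visited.

a1, b1, c1, d1, d2, d3, d4, d5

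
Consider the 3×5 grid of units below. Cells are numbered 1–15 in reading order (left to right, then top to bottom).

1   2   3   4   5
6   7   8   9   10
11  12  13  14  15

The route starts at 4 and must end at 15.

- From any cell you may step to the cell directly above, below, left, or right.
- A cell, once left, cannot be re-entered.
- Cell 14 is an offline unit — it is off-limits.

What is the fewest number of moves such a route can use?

The Manhattan distance from 4 to 15 is |1−3| + |4−5| = 3, so at least 3 moves are needed.
A route of 3 moves achieves this: 4 → 9 → 10 → 15.
Since 3 matches the lower bound, it is optimal.

3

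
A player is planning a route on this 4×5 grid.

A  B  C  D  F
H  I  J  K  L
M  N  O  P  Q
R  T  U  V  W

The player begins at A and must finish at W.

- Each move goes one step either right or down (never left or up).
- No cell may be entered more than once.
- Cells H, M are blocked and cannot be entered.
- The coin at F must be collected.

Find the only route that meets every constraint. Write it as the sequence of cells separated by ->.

Moves only go right or down, so the column and row indices never decrease.
Route from A: right 4 to F, down 3 to W — 7 moves in all.
Check: all required cells visited.

A -> B -> C -> D -> F -> L -> Q -> W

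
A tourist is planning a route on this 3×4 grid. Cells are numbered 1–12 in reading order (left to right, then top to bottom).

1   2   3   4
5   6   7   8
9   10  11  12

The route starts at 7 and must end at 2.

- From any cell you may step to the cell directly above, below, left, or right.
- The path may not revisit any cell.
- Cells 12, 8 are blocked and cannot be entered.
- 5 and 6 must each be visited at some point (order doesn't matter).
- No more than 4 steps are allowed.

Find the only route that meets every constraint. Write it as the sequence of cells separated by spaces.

The budget equals the shortest possible length, so every move has to be on a shortest route through the required cells.
Route from 7: 2× left (reaching 5), up to 1, right to 2 — 4 moves in all.
Check: all required cells visited; 4 ≤ 4 moves.

7 6 5 1 2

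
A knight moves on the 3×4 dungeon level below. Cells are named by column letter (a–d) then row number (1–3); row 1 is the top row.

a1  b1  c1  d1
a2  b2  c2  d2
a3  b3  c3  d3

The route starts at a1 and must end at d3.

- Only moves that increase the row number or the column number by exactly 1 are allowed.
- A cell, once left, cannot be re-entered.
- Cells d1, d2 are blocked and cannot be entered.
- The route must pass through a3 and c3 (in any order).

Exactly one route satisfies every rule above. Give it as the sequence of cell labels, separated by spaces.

a1 a2 a3 b3 c3 d3

Moves only go right or down, so the column and row indices never decrease.
Route from a1: down 2 to a3, right 3 to d3 — 5 moves in all.
Check: all required cells visited.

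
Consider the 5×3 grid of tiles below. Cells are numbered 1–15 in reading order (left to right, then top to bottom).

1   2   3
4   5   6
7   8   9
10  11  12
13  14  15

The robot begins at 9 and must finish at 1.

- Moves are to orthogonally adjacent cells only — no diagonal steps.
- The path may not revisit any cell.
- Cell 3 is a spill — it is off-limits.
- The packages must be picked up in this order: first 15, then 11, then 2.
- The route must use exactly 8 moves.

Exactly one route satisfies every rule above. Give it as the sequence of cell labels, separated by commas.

9, 12, 15, 14, 11, 8, 5, 2, 1

The waypoints must appear in the order 15, 11, 2, with no cell reused.
Route from 9: 2× down (reaching 15), left to 14, 4× up (reaching 2), left to 1 — 8 moves in all.
Check: order respected (15 at step 2, 11 at step 4, 2 at step 7); 8 moves as required.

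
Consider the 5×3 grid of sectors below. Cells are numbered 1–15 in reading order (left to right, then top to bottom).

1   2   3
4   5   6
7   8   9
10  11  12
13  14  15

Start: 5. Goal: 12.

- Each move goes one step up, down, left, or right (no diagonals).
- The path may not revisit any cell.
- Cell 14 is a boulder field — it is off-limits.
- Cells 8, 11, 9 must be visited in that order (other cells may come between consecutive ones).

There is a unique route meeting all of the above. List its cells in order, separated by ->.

The waypoints must appear in the order 8, 11, 9, with no cell reused.
Route from 5: down 2 to 11, left 1 to 10, up 3 to 1, right 2 to 3, down 3 to 12 — 11 moves in all.
Check: order respected (8 at step 1, 11 at step 2, 9 at step 10).

5 -> 8 -> 11 -> 10 -> 7 -> 4 -> 1 -> 2 -> 3 -> 6 -> 9 -> 12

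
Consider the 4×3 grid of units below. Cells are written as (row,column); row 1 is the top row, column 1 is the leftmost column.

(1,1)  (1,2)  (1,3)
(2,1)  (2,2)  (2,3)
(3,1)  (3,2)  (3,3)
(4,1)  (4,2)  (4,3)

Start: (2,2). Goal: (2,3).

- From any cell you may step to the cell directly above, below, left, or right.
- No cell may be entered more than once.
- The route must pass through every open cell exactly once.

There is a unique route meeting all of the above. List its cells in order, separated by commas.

(2,2), (3,2), (3,3), (4,3), (4,2), (4,1), (3,1), (2,1), (1,1), (1,2), (1,3), (2,3)

Need to visit all 12 open cells exactly once, starting at (2,2) and ending at (2,3).
Route from (2,2): down 1 to (3,2), right 1 to (3,3), down 1 to (4,3), left 2 to (4,1), up 3 to (1,1), right 2 to (1,3), down 1 to (2,3) — 11 moves in all.
Check: all 12 open cells covered.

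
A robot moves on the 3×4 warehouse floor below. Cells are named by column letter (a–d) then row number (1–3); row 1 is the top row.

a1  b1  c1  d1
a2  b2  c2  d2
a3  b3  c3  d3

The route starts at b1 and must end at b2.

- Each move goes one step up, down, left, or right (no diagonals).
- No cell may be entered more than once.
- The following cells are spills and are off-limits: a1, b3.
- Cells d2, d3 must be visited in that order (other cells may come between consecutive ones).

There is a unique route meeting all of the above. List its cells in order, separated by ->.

b1 -> c1 -> d1 -> d2 -> d3 -> c3 -> c2 -> b2

The waypoints must appear in the order d2, d3, with no cell reused.
Route from b1: right 2 to d1, down 2 to d3, left 1 to c3, up 1 to c2, left 1 to b2 — 7 moves in all.
Check: order respected (d2 at step 3, d3 at step 4).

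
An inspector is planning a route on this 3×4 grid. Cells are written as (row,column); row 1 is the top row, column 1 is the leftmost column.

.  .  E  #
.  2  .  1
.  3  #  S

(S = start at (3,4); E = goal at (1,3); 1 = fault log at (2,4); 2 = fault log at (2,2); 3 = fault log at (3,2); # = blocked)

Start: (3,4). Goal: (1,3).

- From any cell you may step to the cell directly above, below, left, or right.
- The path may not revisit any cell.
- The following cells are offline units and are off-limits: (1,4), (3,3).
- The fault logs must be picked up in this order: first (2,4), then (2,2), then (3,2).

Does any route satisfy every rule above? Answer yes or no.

yes

One route that works: (3,4) → (2,4) → (2,3) → (2,2) → (3,2) → (3,1) → (2,1) → (1,1) → (1,2) → (1,3).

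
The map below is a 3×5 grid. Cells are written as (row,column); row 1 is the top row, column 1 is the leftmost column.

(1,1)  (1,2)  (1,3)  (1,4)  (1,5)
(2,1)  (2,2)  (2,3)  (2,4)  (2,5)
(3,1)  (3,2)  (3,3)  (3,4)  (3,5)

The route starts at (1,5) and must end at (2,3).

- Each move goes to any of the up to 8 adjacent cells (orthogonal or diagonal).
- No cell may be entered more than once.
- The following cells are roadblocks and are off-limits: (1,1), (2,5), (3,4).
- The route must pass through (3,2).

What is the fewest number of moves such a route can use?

4

Any route passes through (3,2) somewhere between (1,5) and (2,3). Summing Chebyshev distances along the two legs ((1,5) → (3,2) → (2,3)) gives a lower bound of 3 + 1 = 4 moves.
A route of 4 moves achieves this: (1,5) → (2,4) → (3,3) → (3,2) → (2,3).
Since 4 matches the lower bound, it is optimal.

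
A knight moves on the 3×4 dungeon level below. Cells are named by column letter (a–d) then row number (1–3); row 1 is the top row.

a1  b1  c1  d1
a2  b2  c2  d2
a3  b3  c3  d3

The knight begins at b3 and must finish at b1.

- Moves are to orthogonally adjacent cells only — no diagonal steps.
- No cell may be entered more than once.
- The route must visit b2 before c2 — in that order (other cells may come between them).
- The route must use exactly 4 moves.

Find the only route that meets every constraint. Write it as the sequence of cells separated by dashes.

b3 - b2 - c2 - c1 - b1

The waypoints must appear in the order b2, c2, with no cell reused.
Route from b3: up 1 to b2, right 1 to c2, up 1 to c1, left 1 to b1 — 4 moves in all.
Check: order respected (b2 at step 1, c2 at step 2); 4 moves as required.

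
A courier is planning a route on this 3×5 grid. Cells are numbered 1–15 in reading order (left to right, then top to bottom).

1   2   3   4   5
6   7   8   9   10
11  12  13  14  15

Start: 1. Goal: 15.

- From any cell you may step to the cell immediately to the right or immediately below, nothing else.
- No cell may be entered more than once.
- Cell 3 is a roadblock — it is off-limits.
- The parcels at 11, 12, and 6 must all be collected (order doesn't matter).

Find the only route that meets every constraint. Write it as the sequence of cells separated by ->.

Moves only go right or down, so the column and row indices never decrease.
Route from 1: down 2 to 11, right 4 to 15 — 6 moves in all.
Check: all required cells visited.

1 -> 6 -> 11 -> 12 -> 13 -> 14 -> 15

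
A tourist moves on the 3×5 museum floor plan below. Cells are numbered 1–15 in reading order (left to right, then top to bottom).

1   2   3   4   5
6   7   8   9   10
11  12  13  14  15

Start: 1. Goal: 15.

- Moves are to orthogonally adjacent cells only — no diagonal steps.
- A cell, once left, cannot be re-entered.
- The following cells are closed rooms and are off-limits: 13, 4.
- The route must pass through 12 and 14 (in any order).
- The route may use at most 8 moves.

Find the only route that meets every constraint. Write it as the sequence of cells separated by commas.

The 8-move cap with required stops at 12, 14 leaves no slack for detours.
Route from 1: down 2 to 11, right 1 to 12, up 1 to 7, right 2 to 9, down 1 to 14, right 1 to 15 — 8 moves in all.
Check: all required cells visited; 8 ≤ 8 moves.

1, 6, 11, 12, 7, 8, 9, 14, 15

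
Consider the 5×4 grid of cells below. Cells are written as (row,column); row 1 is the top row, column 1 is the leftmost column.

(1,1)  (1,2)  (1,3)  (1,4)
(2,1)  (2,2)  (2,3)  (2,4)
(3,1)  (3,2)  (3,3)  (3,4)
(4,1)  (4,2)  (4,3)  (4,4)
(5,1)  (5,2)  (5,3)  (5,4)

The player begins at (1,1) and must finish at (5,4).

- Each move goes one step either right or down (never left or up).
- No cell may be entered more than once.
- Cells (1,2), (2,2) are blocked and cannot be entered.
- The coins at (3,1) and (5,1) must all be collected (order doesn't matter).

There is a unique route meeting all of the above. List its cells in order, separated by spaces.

Moves only go right or down, so the column and row indices never decrease.
Route from (1,1): down 4 to (5,1), right 3 to (5,4) — 7 moves in all.
Check: all required cells visited.

(1,1) (2,1) (3,1) (4,1) (5,1) (5,2) (5,3) (5,4)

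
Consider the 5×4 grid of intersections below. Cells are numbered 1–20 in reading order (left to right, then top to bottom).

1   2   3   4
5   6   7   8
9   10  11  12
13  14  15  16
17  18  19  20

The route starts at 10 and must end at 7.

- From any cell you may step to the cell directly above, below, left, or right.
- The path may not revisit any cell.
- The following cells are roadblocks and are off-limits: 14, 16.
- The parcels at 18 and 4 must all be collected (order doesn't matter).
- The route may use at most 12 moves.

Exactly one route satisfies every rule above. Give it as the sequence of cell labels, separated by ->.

The 12-move cap with required stops at 18, 4 leaves no slack for detours.
Route from 10: left 1 to 9, down 2 to 17, right 2 to 19, up 2 to 11, right 1 to 12, up 2 to 4, left 1 to 3, down 1 to 7 — 12 moves in all.
Check: all required cells visited; 12 ≤ 12 moves.

10 -> 9 -> 13 -> 17 -> 18 -> 19 -> 15 -> 11 -> 12 -> 8 -> 4 -> 3 -> 7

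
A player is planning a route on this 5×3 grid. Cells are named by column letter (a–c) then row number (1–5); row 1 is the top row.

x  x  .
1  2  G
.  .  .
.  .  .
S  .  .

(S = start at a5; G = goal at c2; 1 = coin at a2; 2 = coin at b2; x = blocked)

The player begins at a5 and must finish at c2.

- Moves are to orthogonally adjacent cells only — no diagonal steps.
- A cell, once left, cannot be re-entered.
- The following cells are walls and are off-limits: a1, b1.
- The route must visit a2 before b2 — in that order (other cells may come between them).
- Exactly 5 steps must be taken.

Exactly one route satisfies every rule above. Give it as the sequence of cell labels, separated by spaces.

a5 a4 a3 a2 b2 c2

The waypoints must appear in the order a2, b2, with no cell reused.
Route from a5: up 3 to a2, right 2 to c2 — 5 moves in all.
Check: order respected (1 at step 3, 2 at step 4); 5 moves as required.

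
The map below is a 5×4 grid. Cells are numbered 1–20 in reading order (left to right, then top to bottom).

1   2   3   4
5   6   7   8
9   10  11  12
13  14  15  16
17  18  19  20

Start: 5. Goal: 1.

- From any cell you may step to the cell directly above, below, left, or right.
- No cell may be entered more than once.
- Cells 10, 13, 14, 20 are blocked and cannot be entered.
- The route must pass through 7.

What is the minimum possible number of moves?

5

Any route passes through 7 somewhere between 5 and 1. Summing Manhattan distances along the two legs (5 → 7 → 1) gives a lower bound of 2 + 3 = 5 moves.
A route of 5 moves achieves this: 5 → 6 → 7 → 3 → 2 → 1.
Since 5 matches the lower bound, it is optimal.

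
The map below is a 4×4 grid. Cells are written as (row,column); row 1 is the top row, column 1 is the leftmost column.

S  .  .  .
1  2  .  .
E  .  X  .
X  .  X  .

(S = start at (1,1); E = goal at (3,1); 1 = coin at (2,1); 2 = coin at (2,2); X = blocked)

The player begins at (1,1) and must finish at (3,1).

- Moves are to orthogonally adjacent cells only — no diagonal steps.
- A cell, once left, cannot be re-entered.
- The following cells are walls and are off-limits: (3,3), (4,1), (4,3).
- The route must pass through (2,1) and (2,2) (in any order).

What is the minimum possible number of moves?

4

Any route passes through (2,1) and (2,2) in some order between (1,1) and (3,1). Summing Manhattan distances along each leg and taking the cheapest ordering ((1,1) → (2,1) → (2,2) → (3,1)) gives a lower bound of 1 + 1 + 2 = 4 moves.
A route of 4 moves achieves this: (1,1) → (2,1) → (2,2) → (3,2) → (3,1).
Since 4 matches the lower bound, it is optimal.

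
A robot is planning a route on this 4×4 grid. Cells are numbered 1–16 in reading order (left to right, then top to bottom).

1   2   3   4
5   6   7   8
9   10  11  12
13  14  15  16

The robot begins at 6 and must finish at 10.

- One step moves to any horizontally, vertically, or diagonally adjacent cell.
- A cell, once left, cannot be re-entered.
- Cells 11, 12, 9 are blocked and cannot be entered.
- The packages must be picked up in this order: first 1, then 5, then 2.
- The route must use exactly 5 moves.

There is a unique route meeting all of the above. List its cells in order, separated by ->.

6 -> 1 -> 5 -> 2 -> 7 -> 10

The waypoints must appear in the order 1, 5, 2, with no cell reused.
Route from 6: up-left to 1, down to 5, up-right to 2, down-right to 7, down-left to 10 — 5 moves in all.
Check: order respected (1 at step 1, 5 at step 2, 2 at step 3); 5 moves as required.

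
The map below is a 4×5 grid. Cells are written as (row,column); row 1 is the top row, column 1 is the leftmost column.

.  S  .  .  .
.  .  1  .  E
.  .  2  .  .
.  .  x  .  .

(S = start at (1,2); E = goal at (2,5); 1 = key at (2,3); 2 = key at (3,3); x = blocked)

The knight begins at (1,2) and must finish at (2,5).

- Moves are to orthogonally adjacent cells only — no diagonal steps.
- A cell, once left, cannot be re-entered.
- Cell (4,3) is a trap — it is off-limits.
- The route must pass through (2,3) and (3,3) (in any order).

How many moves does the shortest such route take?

6

Any route passes through (2,3) and (3,3) in some order between (1,2) and (2,5). Summing Manhattan distances along each leg and taking the cheapest ordering ((1,2) → (2,3) → (3,3) → (2,5)) gives a lower bound of 2 + 1 + 3 = 6 moves.
A route of 6 moves achieves this: (1,2) → (2,2) → (3,2) → (3,3) → (2,3) → (2,4) → (2,5).
Since 6 matches the lower bound, it is optimal.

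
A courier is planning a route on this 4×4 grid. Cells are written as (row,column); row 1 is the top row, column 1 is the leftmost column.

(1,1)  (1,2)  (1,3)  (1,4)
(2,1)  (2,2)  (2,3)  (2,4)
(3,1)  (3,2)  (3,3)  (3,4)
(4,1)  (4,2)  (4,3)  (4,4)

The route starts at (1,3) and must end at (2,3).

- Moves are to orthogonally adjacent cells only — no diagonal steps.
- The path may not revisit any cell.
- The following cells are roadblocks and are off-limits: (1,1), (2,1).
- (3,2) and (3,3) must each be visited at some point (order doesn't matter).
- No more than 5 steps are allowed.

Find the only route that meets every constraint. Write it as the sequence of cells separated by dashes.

Any route must reach (3,2) and (3,3) and still end at (2,3) within 5 moves, so the order of the required stops is forced.
Route from (1,3): left to (1,2), 2× down (reaching (3,2)), right to (3,3), up to (2,3) — 5 moves in all.
Check: all required cells visited; 5 ≤ 5 moves.

(1,3) - (1,2) - (2,2) - (3,2) - (3,3) - (2,3)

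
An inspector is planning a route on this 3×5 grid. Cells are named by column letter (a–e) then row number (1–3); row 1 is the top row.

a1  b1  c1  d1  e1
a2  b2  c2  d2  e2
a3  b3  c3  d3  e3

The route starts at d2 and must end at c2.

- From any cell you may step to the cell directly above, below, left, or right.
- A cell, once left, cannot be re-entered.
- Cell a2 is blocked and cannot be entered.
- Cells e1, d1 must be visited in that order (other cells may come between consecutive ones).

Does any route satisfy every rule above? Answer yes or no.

One route that works: d2 → e2 → e1 → d1 → c1 → c2.

yes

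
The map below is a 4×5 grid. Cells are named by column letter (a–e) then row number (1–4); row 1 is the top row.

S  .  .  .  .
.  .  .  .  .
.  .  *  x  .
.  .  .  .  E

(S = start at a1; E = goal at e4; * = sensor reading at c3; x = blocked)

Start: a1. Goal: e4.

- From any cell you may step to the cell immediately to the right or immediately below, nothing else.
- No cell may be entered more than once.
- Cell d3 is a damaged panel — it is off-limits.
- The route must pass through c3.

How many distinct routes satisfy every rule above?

A right/down-only route from a1 to e4 makes exactly 3 down-moves and 4 right-moves in some order.
With no other constraints that would be C(7,3) = 35 routes.
Split at c3 and multiply the segment counts (each segment already excludes blocked cells): a1→c3: 6; c3→e4: 1; product = 6.
That gives 6 routes.

6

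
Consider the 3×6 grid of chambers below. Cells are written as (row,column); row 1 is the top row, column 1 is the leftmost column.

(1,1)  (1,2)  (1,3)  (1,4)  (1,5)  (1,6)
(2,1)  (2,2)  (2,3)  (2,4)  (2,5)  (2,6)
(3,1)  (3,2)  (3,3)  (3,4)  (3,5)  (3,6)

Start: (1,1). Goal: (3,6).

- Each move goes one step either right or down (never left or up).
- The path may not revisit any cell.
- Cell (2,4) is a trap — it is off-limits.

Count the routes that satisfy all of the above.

9

A right/down-only route from (1,1) to (3,6) makes exactly 2 down-moves and 5 right-moves in some order.
With no other constraints that would be C(7,2) = 21 routes.
Subtract routes through each blocked cell (inclusion–exclusion for overlaps): − through (2,4): 12 → 9.
That gives 9 routes.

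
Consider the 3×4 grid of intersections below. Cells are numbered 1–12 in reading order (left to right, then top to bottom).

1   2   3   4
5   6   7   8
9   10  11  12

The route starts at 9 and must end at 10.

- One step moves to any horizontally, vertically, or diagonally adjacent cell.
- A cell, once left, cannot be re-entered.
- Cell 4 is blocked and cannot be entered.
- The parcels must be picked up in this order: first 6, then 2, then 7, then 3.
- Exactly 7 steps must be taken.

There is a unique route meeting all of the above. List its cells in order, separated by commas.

9, 6, 2, 7, 3, 8, 11, 10

The waypoints must appear in the order 6, 2, 7, 3, with no cell reused.
Route from 9: up-right to 6, up to 2, down-right to 7, up to 3, down-right to 8, down-left to 11, left to 10 — 7 moves in all.
Check: order respected (6 at step 1, 2 at step 2, 7 at step 3, 3 at step 4); 7 moves as required.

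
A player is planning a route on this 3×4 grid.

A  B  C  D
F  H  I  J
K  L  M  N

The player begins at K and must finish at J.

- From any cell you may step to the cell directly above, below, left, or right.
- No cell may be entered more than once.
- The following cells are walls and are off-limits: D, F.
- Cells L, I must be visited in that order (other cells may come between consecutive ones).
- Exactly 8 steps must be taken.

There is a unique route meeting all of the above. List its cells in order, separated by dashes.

K - L - H - B - C - I - M - N - J

The waypoints must appear in the order L, I, with no cell reused.
Route from K: right 1 to L, up 2 to B, right 1 to C, down 2 to M, right 1 to N, up 1 to J — 8 moves in all.
Check: order respected (L at step 1, I at step 5); 8 moves as required.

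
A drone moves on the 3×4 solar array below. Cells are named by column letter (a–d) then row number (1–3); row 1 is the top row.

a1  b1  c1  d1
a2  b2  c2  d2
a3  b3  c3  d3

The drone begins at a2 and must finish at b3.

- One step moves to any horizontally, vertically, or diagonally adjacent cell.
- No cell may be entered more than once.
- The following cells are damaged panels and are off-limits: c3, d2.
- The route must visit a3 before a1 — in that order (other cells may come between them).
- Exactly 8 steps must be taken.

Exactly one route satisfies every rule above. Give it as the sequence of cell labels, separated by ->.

a2 -> a3 -> b2 -> a1 -> b1 -> c1 -> d1 -> c2 -> b3

The waypoints must appear in the order a3, a1, with no cell reused.
Route from a2: down to a3, up-right to b2, up-left to a1, 3× right (reaching d1), 2× down-left (reaching b3) — 8 moves in all.
Check: order respected (a3 at step 1, a1 at step 3); 8 moves as required.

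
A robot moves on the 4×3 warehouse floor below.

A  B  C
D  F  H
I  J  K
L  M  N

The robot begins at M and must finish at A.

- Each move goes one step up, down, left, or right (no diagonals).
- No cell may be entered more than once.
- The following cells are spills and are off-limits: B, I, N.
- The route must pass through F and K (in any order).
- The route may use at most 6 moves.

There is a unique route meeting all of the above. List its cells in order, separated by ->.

M -> J -> K -> H -> F -> D -> A

The budget equals the shortest possible length, so every move has to be on a shortest route through the required cells.
Route from M: up to J, right to K, up to H, 2× left (reaching D), up to A — 6 moves in all.
Check: all required cells visited; 6 ≤ 6 moves.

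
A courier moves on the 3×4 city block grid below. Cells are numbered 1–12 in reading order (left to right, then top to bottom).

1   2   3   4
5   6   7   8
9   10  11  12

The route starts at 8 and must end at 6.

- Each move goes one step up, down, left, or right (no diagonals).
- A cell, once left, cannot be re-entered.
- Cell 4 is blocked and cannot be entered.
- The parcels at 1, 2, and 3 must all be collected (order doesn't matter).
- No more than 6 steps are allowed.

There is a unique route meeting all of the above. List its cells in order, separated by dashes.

8 - 7 - 3 - 2 - 1 - 5 - 6

The 6-move cap with required stops at 1, 2, 3 leaves no slack for detours.
Route from 8: left 1 to 7, up 1 to 3, left 2 to 1, down 1 to 5, right 1 to 6 — 6 moves in all.
Check: all required cells visited; 6 ≤ 6 moves.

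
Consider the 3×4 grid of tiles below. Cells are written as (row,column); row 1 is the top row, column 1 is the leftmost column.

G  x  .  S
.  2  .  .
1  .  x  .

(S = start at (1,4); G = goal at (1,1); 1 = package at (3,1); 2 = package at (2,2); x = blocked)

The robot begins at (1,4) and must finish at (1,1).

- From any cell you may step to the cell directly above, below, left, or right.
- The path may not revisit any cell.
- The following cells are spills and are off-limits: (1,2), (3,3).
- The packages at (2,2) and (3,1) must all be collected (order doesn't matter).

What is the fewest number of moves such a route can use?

Any route passes through (2,2) and (3,1) in some order between (1,4) and (1,1). Summing Manhattan distances along each leg and taking the cheapest ordering ((1,4) → (2,2) → (3,1) → (1,1)) gives a lower bound of 3 + 2 + 2 = 7 moves.
A route of 7 moves achieves this: (1,4) → (2,4) → (2,3) → (2,2) → (3,2) → (3,1) → (2,1) → (1,1).
Since 7 matches the lower bound, it is optimal.

7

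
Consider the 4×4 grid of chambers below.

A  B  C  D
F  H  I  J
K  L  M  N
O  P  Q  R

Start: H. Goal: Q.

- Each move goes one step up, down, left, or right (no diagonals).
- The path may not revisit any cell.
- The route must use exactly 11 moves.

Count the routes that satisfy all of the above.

Need simple routes of exactly 11 moves from H to Q (Manhattan distance 3, so 4 moves are spent on a detour and 4 undoing it).
Branch systematically from the start, pruning whenever the remaining move budget drops below the Manhattan distance to Q or differs from it in parity. Grouping the completions by first move — via B: 5; via L: 8; via F: 7; via I: 6 — and summing: 5 + 8 + 7 + 6 = 26.
That gives 26 routes.

26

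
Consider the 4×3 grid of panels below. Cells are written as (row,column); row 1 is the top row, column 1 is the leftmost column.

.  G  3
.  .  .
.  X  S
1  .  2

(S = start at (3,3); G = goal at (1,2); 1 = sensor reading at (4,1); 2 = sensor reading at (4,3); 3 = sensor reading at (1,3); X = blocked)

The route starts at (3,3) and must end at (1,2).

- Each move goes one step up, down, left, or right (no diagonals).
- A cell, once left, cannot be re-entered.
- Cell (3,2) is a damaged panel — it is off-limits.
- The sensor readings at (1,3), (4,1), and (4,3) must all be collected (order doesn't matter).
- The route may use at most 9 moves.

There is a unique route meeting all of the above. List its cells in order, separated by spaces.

(3,3) (4,3) (4,2) (4,1) (3,1) (2,1) (2,2) (2,3) (1,3) (1,2)

Any route must reach (1,3), (4,1), and (4,3) and still end at (1,2) within 9 moves, so the order of the required stops is forced.
Route from (3,3): down to (4,3), 2× left (reaching (4,1)), 2× up (reaching (2,1)), 2× right (reaching (2,3)), up to (1,3), left to (1,2) — 9 moves in all.
Check: all required cells visited; 9 ≤ 9 moves.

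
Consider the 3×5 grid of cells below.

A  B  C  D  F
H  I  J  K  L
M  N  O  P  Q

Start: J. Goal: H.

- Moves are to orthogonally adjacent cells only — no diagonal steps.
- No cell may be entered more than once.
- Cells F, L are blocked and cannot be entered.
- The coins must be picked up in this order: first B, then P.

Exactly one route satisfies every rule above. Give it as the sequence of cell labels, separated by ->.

The waypoints must appear in the order B, P, with no cell reused.
Route from J: left to I, up to B, 2× right (reaching D), 2× down (reaching P), 3× left (reaching M), up to H — 10 moves in all.
Check: order respected (B at step 2, P at step 6).

J -> I -> B -> C -> D -> K -> P -> O -> N -> M -> H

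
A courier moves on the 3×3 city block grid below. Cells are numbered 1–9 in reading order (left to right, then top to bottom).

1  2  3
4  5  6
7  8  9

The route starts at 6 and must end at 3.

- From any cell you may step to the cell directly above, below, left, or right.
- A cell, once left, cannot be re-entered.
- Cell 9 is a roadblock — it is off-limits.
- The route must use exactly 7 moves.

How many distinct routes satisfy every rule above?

1

Need simple routes of exactly 7 moves from 6 to 3 (Manhattan distance 1, so 3 moves are spent on a detour and 3 undoing it).
Enumerating: 6 5 8 7 4 1 2 3.
That gives 1 route.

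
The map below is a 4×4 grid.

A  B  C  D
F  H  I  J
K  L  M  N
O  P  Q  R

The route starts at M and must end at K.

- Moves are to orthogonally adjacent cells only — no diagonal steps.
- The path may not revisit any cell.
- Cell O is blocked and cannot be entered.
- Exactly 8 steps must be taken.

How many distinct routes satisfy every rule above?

19

Need simple routes of exactly 8 moves from M to K (Manhattan distance 2, so 3 moves are spent on a detour and 3 undoing it).
Branch systematically from the start, pruning whenever the remaining move budget drops below the Manhattan distance to K or differs from it in parity. Grouping the completions by first move — via I: 5; via Q: 3; via L: 1; via N: 10 — and summing: 5 + 3 + 1 + 10 = 19.
That gives 19 routes.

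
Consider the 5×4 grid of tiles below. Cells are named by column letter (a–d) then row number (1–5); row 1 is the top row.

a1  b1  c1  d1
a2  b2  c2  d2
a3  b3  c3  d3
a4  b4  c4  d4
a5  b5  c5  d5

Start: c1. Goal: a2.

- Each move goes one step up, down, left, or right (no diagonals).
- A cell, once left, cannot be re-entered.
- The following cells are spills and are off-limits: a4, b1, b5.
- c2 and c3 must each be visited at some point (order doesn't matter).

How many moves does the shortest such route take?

5

Any route passes through c2 and c3 in some order between c1 and a2. Summing Manhattan distances along each leg and taking the cheapest ordering (c1 → c2 → c3 → a2) gives a lower bound of 1 + 1 + 3 = 5 moves.
A route of 5 moves achieves this: c1 → c2 → c3 → b3 → b2 → a2.
Since 5 matches the lower bound, it is optimal.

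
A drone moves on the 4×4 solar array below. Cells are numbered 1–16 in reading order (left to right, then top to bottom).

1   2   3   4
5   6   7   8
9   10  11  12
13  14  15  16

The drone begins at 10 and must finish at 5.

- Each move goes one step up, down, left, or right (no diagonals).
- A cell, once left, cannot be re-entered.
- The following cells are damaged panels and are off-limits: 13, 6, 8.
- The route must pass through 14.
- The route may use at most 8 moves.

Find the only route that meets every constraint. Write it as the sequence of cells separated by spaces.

10 14 15 11 7 3 2 1 5

The 8-move cap with required stops at 14 leaves no slack for detours.
Route from 10: down to 14, right to 15, 3× up (reaching 3), 2× left (reaching 1), down to 5 — 8 moves in all.
Check: all required cells visited; 8 ≤ 8 moves.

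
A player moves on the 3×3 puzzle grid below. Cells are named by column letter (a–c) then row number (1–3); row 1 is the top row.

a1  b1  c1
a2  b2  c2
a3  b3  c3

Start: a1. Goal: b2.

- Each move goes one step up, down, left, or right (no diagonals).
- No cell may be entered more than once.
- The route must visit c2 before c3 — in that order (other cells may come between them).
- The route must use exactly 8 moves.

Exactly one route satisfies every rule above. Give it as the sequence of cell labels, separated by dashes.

The waypoints must appear in the order c2, c3, with no cell reused.
Route from a1: right 2 to c1, down 2 to c3, left 2 to a3, up 1 to a2, right 1 to b2 — 8 moves in all.
Check: order respected (c2 at step 3, c3 at step 4); 8 moves as required.

a1 - b1 - c1 - c2 - c3 - b3 - a3 - a2 - b2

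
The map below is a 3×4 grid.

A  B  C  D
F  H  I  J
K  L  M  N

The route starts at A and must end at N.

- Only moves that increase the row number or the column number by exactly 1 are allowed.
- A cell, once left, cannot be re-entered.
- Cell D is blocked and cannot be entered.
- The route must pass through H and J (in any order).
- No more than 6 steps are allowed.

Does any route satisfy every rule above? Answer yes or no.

One route that works: A → F → H → I → J → N.

yes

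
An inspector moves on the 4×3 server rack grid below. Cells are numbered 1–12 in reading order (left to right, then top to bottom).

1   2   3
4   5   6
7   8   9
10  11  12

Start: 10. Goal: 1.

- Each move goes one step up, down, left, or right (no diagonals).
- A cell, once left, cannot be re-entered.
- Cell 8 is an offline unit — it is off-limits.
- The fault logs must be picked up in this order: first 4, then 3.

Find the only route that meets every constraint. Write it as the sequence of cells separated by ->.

10 -> 7 -> 4 -> 5 -> 6 -> 3 -> 2 -> 1

The waypoints must appear in the order 4, 3, with no cell reused.
Route from 10: 2× up (reaching 4), 2× right (reaching 6), up to 3, 2× left (reaching 1) — 7 moves in all.
Check: order respected (4 at step 2, 3 at step 5).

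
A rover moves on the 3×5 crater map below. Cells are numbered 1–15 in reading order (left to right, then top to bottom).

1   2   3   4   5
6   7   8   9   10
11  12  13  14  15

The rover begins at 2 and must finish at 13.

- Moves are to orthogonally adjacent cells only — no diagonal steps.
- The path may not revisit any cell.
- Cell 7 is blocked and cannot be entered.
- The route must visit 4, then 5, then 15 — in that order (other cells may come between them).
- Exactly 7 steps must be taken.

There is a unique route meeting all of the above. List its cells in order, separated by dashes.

2 - 3 - 4 - 5 - 10 - 15 - 14 - 13

The waypoints must appear in the order 4, 5, 15, with no cell reused.
Route from 2: right 3 to 5, down 2 to 15, left 2 to 13 — 7 moves in all.
Check: order respected (4 at step 2, 5 at step 3, 15 at step 5); 7 moves as required.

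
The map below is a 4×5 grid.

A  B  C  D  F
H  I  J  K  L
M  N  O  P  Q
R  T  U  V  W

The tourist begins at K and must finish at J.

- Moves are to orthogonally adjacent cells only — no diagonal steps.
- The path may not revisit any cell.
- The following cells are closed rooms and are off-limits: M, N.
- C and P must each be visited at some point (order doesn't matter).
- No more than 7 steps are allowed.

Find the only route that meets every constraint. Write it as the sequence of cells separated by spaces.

The budget equals the shortest possible length, so every move has to be on a shortest route through the required cells.
Route from K: down 1 to P, right 1 to Q, up 2 to F, left 2 to C, down 1 to J — 7 moves in all.
Check: all required cells visited; 7 ≤ 7 moves.

K P Q L F D C J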